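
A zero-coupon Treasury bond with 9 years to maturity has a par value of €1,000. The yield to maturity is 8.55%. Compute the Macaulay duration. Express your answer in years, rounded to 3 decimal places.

9.000 years

A zero-coupon bond has a single cash flow at maturity, so its Macaulay duration equals its maturity: 9 years.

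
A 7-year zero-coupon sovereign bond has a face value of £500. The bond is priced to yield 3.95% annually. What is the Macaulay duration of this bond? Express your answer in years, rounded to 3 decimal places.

7.000 years

A zero-coupon bond has a single cash flow at maturity, so its Macaulay duration equals its maturity: 7 years.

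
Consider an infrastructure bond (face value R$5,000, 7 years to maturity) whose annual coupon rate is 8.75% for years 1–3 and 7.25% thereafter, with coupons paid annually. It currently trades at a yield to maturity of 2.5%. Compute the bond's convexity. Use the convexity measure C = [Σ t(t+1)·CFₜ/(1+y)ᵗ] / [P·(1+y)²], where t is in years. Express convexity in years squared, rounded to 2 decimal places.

With y = 0.025:
  t   CF        PV=CF/(1+0.025)^t    t·PV        t(t+1)·PV
  1       437.50       426.8293       426.8293         853.6585
  2       437.50       416.4188       832.8376       2,498.5128
  3       437.50       406.2622     1,218.7867       4,875.1469
  4       362.50       328.4071     1,313.6284       6,568.1422
  5       362.50       320.3972     1,601.9859       9,611.9154
  6       362.50       312.5826     1,875.4957      13,128.4698
  7     5,362.50     4,511.2848    31,578.9938     252,631.9501
  Σ                  6,722.1820    38,848.5574     290,167.7957
P = 6,722.1820.
Convexity = Σ t(t+1)·PV / [P·(1+y)²] = 290,167.7957 / (6,722.1820 × 1.050625) = 41.08575.

41.09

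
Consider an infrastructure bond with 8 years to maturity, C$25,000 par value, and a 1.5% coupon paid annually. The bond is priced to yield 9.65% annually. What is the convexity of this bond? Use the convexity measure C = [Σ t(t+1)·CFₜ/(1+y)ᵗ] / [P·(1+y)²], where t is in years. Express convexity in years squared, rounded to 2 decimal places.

With y = 0.0965:
  t   CF        PV=CF/(1+0.0965)^t    t·PV        t(t+1)·PV
  1       375.00       341.9973       341.9973         683.9945
  2       375.00       311.8990       623.7980       1,871.3941
  3       375.00       284.4496       853.3489       3,413.3955
  4       375.00       259.4160     1,037.6639       5,188.3196
  5       375.00       236.5855     1,182.9274       7,097.5644
  6       375.00       215.7642     1,294.5854       9,062.0977
  7       375.00       196.7754     1,377.4278      11,019.4227
  8    25,375.00    12,143.3067    97,146.4533     874,318.0800
  Σ                 13,990.1937   103,858.2020     912,654.2685
P = 13,990.1937.
Convexity = Σ t(t+1)·PV / [P·(1+y)²] = 912,654.2685 / (13,990.1937 × 1.202312) = 54.25819.

54.26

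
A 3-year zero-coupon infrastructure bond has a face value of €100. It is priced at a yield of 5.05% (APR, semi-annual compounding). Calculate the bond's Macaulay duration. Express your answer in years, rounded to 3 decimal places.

3.000 years

A zero-coupon bond has a single cash flow at maturity, so its Macaulay duration equals its maturity: 3 years.
(Equivalently: 6 semi-annual periods ÷ 2 = 3 years.)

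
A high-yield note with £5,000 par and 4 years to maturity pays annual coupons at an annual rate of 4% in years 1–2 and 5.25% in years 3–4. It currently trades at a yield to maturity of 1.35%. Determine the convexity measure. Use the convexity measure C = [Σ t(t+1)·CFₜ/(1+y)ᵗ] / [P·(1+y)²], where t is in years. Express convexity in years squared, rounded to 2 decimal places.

18.04

With y = 0.0135:
  t   CF        PV=CF/(1+0.0135)^t    t·PV        t(t+1)·PV
  1       200.00       197.3360       197.3360         394.6719
  2       200.00       194.7074       389.4148       1,168.2445
  3       262.50       252.1495       756.4484       3,025.7936
  4     5,262.50     4,987.6629    19,950.6518      99,753.2588
  Σ                  5,631.8558    21,293.8509     104,341.9688
P = 5,631.8558.
Convexity = Σ t(t+1)·PV / [P·(1+y)²] = 104,341.9688 / (5,631.8558 × 1.027182) = 18.03682.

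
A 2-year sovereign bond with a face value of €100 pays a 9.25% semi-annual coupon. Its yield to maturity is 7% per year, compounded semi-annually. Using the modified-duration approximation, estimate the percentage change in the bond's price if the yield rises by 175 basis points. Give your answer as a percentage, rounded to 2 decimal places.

-3.17%

Periodic yield y = 0.035. Modified duration first:
  t   CF        PV=CF/(1+0.035)^t    t·PV
  1        4.625         4.4686         4.4686
  2        4.625         4.3175         8.6350
  3        4.625         4.1715        12.5145
  4      104.625        91.1746       364.6986
  Σ                    104.1322       390.3166
P = 104.1322; D_Mac = 3.74828 half-year periods = 1.87414 yrs; D_mod = 1.87414/(1+0.035) = 1.81076 yrs.
ΔP/P ≈ -D_mod · Δy = -1.81076 × (+0.0175) = -0.031688 = -3.1688%.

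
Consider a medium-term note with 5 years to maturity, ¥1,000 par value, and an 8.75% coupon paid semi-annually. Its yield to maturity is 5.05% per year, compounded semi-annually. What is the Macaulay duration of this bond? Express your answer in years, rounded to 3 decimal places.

4.226 years

Periodic yield y = 0.02525. Discount each cash flow and weight by its period:
  t   CF        PV=CF/(1+0.02525)^t    t·PV
  1        43.75        42.6725        42.6725
  2        43.75        41.6216        83.2431
  3        43.75        40.5965       121.7895
  4        43.75        39.5967       158.3868
  5        43.75        38.6215       193.1075
  6        43.75        37.6703       226.0220
  7        43.75        36.7426       257.1980
  8        43.75        35.8377       286.7014
  9        43.75        34.9551       314.5955
  10    1,043.75       813.3898     8,133.8978
  Σ                  1,161.7042     9,817.6142
Price P = Σ PV = 1,161.7042.
Macaulay duration = Σ(t·PV) / P = 9,817.6142 / 1,161.7042 = 8.45104 half-year periods.
In years: 8.45104 / 2 = 4.22552 years.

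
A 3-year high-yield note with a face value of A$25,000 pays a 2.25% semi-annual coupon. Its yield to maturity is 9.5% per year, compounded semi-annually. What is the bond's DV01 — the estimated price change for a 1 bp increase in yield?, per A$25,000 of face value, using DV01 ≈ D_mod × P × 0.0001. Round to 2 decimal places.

Periodic yield y = 0.0475.
  t   CF        PV=CF/(1+0.0475)^t    t·PV
  1       281.25       268.4964       268.4964
  2       281.25       256.3212       512.6423
  3       281.25       244.6980       734.0940
  4       281.25       233.6019       934.4077
  5       281.25       223.0090     1,115.0450
  6    25,281.25    19,137.0219   114,822.1313
  Σ                 20,363.1484   118,386.8167
P = 20,363.1484; D_Mac = 5.81378 half-year periods = 2.90689 yrs; D_mod = 2.77507 yrs.
DV01 ≈ 2.77507 × 20,363.1484 × 0.0001 = 5.650922.

A$5.65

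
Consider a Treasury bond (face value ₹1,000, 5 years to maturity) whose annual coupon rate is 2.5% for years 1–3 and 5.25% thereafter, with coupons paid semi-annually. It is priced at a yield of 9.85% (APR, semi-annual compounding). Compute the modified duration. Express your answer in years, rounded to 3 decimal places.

Periodic yield y = 0.04925. First find Macaulay duration:
  t   CF        PV=CF/(1+0.04925)^t    t·PV
  1        12.50        11.9133        11.9133
  2        12.50        11.3541        22.7082
  3        12.50        10.8211        32.4634
  4        12.50        10.3132        41.2529
  5        12.50         9.8291        49.1457
  6        12.50         9.3678        56.2066
  7        26.25        18.7489       131.2425
  8        26.25        17.8689       142.9511
  9        26.25        17.0302       153.2714
  10    1,026.25       634.5464     6,345.4641
  Σ                    751.7930     6,986.6190
P = 751.7930; Macaulay duration = 6,986.6190 / 751.7930 = 9.29328 half-year periods = 4.64664 years.
Modified duration = D_Mac / (1 + y) = 4.64664 / 1.04925 = 4.42853 years.

4.429 years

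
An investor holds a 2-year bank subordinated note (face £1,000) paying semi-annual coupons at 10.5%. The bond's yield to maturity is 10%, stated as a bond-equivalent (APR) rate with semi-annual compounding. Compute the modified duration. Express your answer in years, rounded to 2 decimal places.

Periodic yield y = 0.05. First find Macaulay duration:
  t   CF        PV=CF/(1+0.05)^t    t·PV
  1        52.50        50.0000        50.0000
  2        52.50        47.6190        95.2381
  3        52.50        45.3515       136.0544
  4     1,052.50       865.8944     3,463.5774
  Σ                  1,008.8649     3,744.8699
P = 1,008.8649; Macaulay duration = 3,744.8699 / 1,008.8649 = 3.71196 half-year periods = 1.85598 years.
Modified duration = D_Mac / (1 + y) = 1.85598 / 1.05 = 1.76760 years.

1.77 years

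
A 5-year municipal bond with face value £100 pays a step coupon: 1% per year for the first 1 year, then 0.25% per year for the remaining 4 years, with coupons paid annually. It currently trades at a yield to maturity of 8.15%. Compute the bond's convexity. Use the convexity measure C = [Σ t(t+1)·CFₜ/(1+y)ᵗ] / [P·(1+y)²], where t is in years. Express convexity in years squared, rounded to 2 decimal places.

With y = 0.0815:
  t   CF        PV=CF/(1+0.0815)^t    t·PV        t(t+1)·PV
  1         1.00         0.9246         0.9246           1.8493
  2         0.25         0.2137         0.4275           1.2824
  3         0.25         0.1976         0.5929           2.3716
  4         0.25         0.1827         0.7310           3.6548
  5       100.25        67.7566       338.7831       2,032.6987
  Σ                     69.2754       341.4591       2,041.8569
P = 69.2754.
Convexity = Σ t(t+1)·PV / [P·(1+y)²] = 2,041.8569 / (69.2754 × 1.169642) = 25.19958.

25.20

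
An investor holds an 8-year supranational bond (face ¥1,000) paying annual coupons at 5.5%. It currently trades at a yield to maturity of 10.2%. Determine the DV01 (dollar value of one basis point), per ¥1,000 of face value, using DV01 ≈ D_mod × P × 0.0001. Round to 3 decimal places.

Periodic yield y = 0.102.
  t   CF        PV=CF/(1+0.102)^t    t·PV
  1        55.00        49.9093        49.9093
  2        55.00        45.2897        90.5794
  3        55.00        41.0977       123.2932
  4        55.00        37.2938       149.1751
  5        55.00        33.8419       169.2095
  6        55.00        30.7095       184.2572
  7        55.00        27.8671       195.0696
  8     1,055.00       485.0647     3,880.5179
  Σ                    751.0737     4,842.0111
P = 751.0737; D_Mac = 6.44679 yrs; D_mod = 5.85008 yrs.
DV01 ≈ 5.85008 × 751.0737 × 0.0001 = 0.439384.

¥0.439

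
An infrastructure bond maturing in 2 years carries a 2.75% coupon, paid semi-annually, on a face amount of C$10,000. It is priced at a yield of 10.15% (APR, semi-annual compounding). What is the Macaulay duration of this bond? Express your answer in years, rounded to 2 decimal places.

1.96 years

Periodic yield y = 0.05075. Discount each cash flow and weight by its period:
  t   CF        PV=CF/(1+0.05075)^t    t·PV
  1       137.50       130.8589       130.8589
  2       137.50       124.5386       249.0772
  3       137.50       118.5235       355.5705
  4    10,137.50     8,316.3598    33,265.4394
  Σ                  8,690.2808    34,000.9460
Price P = Σ PV = 8,690.2808.
Macaulay duration = Σ(t·PV) / P = 34,000.9460 / 8,690.2808 = 3.91253 half-year periods.
In years: 3.91253 / 2 = 1.95626 years.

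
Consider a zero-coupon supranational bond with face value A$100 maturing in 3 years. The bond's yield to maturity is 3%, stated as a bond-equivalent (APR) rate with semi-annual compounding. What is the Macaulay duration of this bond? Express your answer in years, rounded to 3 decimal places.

A zero-coupon bond has a single cash flow at maturity, so its Macaulay duration equals its maturity: 3 years.
(Equivalently: 6 semi-annual periods ÷ 2 = 3 years.)

3.000 years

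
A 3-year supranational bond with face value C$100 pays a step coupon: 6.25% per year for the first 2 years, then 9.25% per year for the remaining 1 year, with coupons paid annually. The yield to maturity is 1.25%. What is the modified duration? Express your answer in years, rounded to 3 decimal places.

Periodic yield y = 0.0125. First find Macaulay duration:
  t   CF        PV=CF/(1+0.0125)^t    t·PV
  1         6.25         6.1728         6.1728
  2         6.25         6.0966        12.1933
  3       109.25       105.2535       315.7604
  Σ                    117.5229       334.1265
P = 117.5229; Macaulay duration = 334.1265 / 117.5229 = 2.84307 years.
Modified duration = D_Mac / (1 + y) = 2.84307 / 1.0125 = 2.80798 years.

2.808 years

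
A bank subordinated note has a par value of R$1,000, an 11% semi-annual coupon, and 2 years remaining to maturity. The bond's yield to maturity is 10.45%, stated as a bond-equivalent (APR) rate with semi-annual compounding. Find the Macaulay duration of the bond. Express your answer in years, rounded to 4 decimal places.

1.8498 years

Periodic yield y = 0.05225. Discount each cash flow and weight by its period:
  t   CF        PV=CF/(1+0.05225)^t    t·PV
  1        55.00        52.2689        52.2689
  2        55.00        49.6735        99.3470
  3        55.00        47.2069       141.6208
  4     1,055.00       860.5512     3,442.2049
  Σ                  1,009.7006     3,735.4417
Price P = Σ PV = 1,009.7006.
Macaulay duration = Σ(t·PV) / P = 3,735.4417 / 1,009.7006 = 3.69955 half-year periods.
In years: 3.69955 / 2 = 1.84978 years.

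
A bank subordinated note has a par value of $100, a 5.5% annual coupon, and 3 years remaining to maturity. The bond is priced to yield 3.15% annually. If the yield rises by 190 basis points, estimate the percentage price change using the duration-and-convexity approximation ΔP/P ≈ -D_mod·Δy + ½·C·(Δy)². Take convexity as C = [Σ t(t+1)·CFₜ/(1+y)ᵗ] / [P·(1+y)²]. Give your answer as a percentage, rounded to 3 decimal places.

With y = 0.0315:
  t   CF        PV=CF/(1+0.0315)^t    t·PV        t(t+1)·PV
  1         5.50         5.3320         5.3320          10.6641
  2         5.50         5.1692        10.3384          31.0153
  3       105.50        96.1269       288.3806       1,153.5223
  Σ                    106.6281       304.0510       1,195.2017
P = 106.6281; D_Mac = 2.85151 yrs; D_mod = 2.76443 yrs; C = 10.53491.
Duration effect: -2.76443 × (+0.019) = -0.052524
Convexity effect: 0.5 × 10.53491 × (0.019)² = +0.0019016
ΔP/P ≈ -0.052524 + 0.0019016 = -0.050623 = -5.0623%.

-5.062%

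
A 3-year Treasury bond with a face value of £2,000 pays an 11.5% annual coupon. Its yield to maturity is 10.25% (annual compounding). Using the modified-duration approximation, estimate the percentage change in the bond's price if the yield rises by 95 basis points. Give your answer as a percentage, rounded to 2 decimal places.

-2.33%

Periodic yield y = 0.1025. Modified duration first:
  t   CF        PV=CF/(1+0.1025)^t    t·PV
  1       230.00       208.6168       208.6168
  2       230.00       189.2216       378.4431
  3     2,230.00     1,664.0603     4,992.1810
  Σ                  2,061.8987     5,579.2409
P = 2,061.8987; D_Mac = 2.70588 yrs; D_mod = 2.70588/(1+0.1025) = 2.45431 yrs.
ΔP/P ≈ -D_mod · Δy = -2.45431 × (+0.0095) = -0.023316 = -2.3316%.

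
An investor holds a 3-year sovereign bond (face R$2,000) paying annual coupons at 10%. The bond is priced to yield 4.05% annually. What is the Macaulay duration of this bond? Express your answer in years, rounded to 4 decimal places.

Periodic yield y = 0.0405. Discount each cash flow and weight by its year:
  t   CF        PV=CF/(1+0.0405)^t    t·PV
  1       200.00       192.2153       192.2153
  2       200.00       184.7336       369.4671
  3     2,200.00     1,952.9738     5,858.9215
  Σ                  2,329.9227     6,420.6040
Price P = Σ PV = 2,329.9227.
Macaulay duration = Σ(t·PV) / P = 6,420.6040 / 2,329.9227 = 2.75572 years.

2.7557 years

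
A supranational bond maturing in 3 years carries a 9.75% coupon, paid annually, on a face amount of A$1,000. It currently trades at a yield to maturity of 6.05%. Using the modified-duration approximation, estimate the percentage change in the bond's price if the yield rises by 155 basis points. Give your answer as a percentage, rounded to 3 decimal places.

Periodic yield y = 0.0605. Modified duration first:
  t   CF        PV=CF/(1+0.0605)^t    t·PV
  1        97.50        91.9378        91.9378
  2        97.50        86.6928       173.3857
  3     1,097.50       920.1794     2,760.5382
  Σ                  1,098.8100     3,025.8617
P = 1,098.8100; D_Mac = 2.75376 yrs; D_mod = 2.75376/(1+0.0605) = 2.59666 yrs.
ΔP/P ≈ -D_mod · Δy = -2.59666 × (+0.0155) = -0.040248 = -4.0248%.

-4.025%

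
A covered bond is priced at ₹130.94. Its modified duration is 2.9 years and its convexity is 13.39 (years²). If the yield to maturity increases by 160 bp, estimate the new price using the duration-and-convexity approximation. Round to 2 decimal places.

₹125.09

Duration effect: -D_mod·Δy = -2.9 × (+0.016) = -0.046400
Convexity effect: ½·C·(Δy)² = 0.5 × 13.39 × (0.016)² = +0.00171392
ΔP/P ≈ -0.046400 + 0.00171392 = -0.04468608
New price ≈ 130.94 × (1 - 0.04468608) = 125.0888046848.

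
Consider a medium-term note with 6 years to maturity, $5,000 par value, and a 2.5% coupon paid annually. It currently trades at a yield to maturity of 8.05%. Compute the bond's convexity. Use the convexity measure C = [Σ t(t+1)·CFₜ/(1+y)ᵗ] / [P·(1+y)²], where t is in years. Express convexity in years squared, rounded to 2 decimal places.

With y = 0.0805:
  t   CF        PV=CF/(1+0.0805)^t    t·PV        t(t+1)·PV
  1       125.00       115.6872       115.6872         231.3744
  2       125.00       107.0682       214.1364         642.4092
  3       125.00        99.0913       297.2740       1,189.0961
  4       125.00        91.7088       366.8351       1,834.1757
  5       125.00        84.8762       424.3812       2,546.2873
  6     5,125.00     3,220.6627    19,323.9761     135,267.8330
  Σ                  3,719.0944    20,742.2901     141,711.1756
P = 3,719.0944.
Convexity = Σ t(t+1)·PV / [P·(1+y)²] = 141,711.1756 / (3,719.0944 × 1.167480) = 32.63754.

32.64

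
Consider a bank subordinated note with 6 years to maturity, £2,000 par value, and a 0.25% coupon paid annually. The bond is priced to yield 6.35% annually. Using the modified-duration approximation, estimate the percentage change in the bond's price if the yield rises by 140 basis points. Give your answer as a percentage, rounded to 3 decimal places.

-7.837%

Periodic yield y = 0.0635. Modified duration first:
  t   CF        PV=CF/(1+0.0635)^t    t·PV
  1         5.00         4.7015         4.7015
  2         5.00         4.4207         8.8415
  3         5.00         4.1568        12.4704
  4         5.00         3.9086        15.6344
  5         5.00         3.6752        18.3761
  6     2,005.00     1,385.7644     8,314.5866
  Σ                  1,406.6272     8,374.6103
P = 1,406.6272; D_Mac = 5.95368 yrs; D_mod = 5.95368/(1+0.0635) = 5.59820 yrs.
ΔP/P ≈ -D_mod · Δy = -5.59820 × (+0.014) = -0.078375 = -7.8375%.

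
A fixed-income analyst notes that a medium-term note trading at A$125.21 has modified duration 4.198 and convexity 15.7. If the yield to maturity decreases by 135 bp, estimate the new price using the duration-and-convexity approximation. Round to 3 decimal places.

A$132.485

Duration effect: -D_mod·Δy = -4.198 × (-0.0135) = +0.056673
Convexity effect: ½·C·(Δy)² = 0.5 × 15.7 × (-0.0135)² = +0.0014306625
ΔP/P ≈ +0.056673 + 0.0014306625 = +0.0581036625
New price ≈ 125.21 × (1 + 0.0581036625) = 132.485159581625.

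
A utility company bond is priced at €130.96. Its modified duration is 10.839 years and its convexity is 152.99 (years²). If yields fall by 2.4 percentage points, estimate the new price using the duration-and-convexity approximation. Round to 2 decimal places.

€170.80

Duration effect: -D_mod·Δy = -10.839 × (-0.024) = +0.260136
Convexity effect: ½·C·(Δy)² = 0.5 × 152.99 × (-0.024)² = +0.04406112
ΔP/P ≈ +0.260136 + 0.04406112 = +0.30419712
New price ≈ 130.96 × (1 + 0.30419712) = 170.7976548352.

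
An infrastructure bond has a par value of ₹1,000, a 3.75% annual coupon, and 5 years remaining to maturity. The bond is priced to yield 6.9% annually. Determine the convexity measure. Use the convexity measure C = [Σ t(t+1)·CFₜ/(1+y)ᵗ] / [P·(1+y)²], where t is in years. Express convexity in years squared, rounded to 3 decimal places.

With y = 0.069:
  t   CF        PV=CF/(1+0.069)^t    t·PV        t(t+1)·PV
  1        37.50        35.0795        35.0795          70.1590
  2        37.50        32.8153        65.6305         196.8916
  3        37.50        30.6972        92.0915         368.3659
  4        37.50        28.7158       114.8631         574.3154
  5     1,037.50       743.1895     3,715.9476      22,295.6857
  Σ                    870.4972     4,023.6122      23,505.4176
P = 870.4972.
Convexity = Σ t(t+1)·PV / [P·(1+y)²] = 23,505.4176 / (870.4972 × 1.142761) = 23.62899.

23.629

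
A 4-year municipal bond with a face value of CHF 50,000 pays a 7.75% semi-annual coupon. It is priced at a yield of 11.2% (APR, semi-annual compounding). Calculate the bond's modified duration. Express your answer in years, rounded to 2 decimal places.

Periodic yield y = 0.056. First find Macaulay duration:
  t   CF        PV=CF/(1+0.056)^t    t·PV
  1     1,937.50     1,834.7538     1,834.7538
  2     1,937.50     1,737.4562     3,474.9125
  3     1,937.50     1,645.3184     4,935.9552
  4     1,937.50     1,558.0667     6,232.2667
  5     1,937.50     1,475.4419     7,377.2096
  6     1,937.50     1,397.1988     8,383.1928
  7     1,937.50     1,323.1049     9,261.7344
  8    51,937.50    33,586.8825   268,695.0604
  Σ                 44,558.2233   310,195.0854
P = 44,558.2233; Macaulay duration = 310,195.0854 / 44,558.2233 = 6.96157 half-year periods = 3.48078 years.
Modified duration = D_Mac / (1 + y) = 3.48078 / 1.056 = 3.29620 years.

3.30 years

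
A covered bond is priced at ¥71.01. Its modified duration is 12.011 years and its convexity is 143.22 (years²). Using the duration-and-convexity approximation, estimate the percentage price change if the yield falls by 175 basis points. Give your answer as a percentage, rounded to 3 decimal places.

+23.212%

Duration effect: -D_mod·Δy = -12.011 × (-0.0175) = +0.2101925
Convexity effect: ½·C·(Δy)² = 0.5 × 143.22 × (-0.0175)² = +0.0219305625
ΔP/P ≈ +0.2101925 + 0.0219305625 = +0.2321230625
= +23.21230625%.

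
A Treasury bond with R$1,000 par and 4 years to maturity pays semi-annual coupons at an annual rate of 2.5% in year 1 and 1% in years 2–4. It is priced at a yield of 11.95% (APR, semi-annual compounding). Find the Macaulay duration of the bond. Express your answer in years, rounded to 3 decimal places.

Periodic yield y = 0.05975. Discount each cash flow and weight by its period:
  t   CF        PV=CF/(1+0.05975)^t    t·PV
  1        12.50        11.7952        11.7952
  2        12.50        11.1302        22.2604
  3         5.00         4.2011        12.6032
  4         5.00         3.9642        15.8568
  5         5.00         3.7407        18.7035
  6         5.00         3.5298        21.1788
  7         5.00         3.3308        23.3155
  8     1,005.00       631.7404     5,053.9233
  Σ                    673.4324     5,179.6367
Price P = Σ PV = 673.4324.
Macaulay duration = Σ(t·PV) / P = 5,179.6367 / 673.4324 = 7.69140 half-year periods.
In years: 7.69140 / 2 = 3.84570 years.

3.846 years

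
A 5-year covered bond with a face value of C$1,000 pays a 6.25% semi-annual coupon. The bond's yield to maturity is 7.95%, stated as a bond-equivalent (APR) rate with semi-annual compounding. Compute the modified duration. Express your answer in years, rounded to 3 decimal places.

Periodic yield y = 0.03975. First find Macaulay duration:
  t   CF        PV=CF/(1+0.03975)^t    t·PV
  1        31.25        30.0553        30.0553
  2        31.25        28.9063        57.8126
  3        31.25        27.8012        83.4035
  4        31.25        26.7383       106.9533
  5        31.25        25.7161       128.5806
  6        31.25        24.7330       148.3979
  7        31.25        23.7874       166.5120
  8        31.25        22.8780       183.0242
  9        31.25        22.0034       198.0305
  10    1,031.25       698.3525     6,983.5247
  Σ                    930.9715     8,086.2946
P = 930.9715; Macaulay duration = 8,086.2946 / 930.9715 = 8.68587 half-year periods = 4.34293 years.
Modified duration = D_Mac / (1 + y) = 4.34293 / 1.03975 = 4.17690 years.

4.177 years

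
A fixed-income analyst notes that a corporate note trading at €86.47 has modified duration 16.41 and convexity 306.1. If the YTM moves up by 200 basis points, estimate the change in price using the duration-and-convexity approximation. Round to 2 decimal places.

-€23.09

Duration effect: -D_mod·Δy = -16.41 × (+0.02) = -0.328200
Convexity effect: ½·C·(Δy)² = 0.5 × 306.1 × (0.02)² = +0.0612200
ΔP/P ≈ -0.328200 + 0.0612200 = -0.266980
ΔP ≈ 86.47 × (-0.266980) = -23.0857606.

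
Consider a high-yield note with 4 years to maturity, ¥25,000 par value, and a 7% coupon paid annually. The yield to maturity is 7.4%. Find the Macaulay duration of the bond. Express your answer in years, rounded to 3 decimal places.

3.622 years

Periodic yield y = 0.074. Discount each cash flow and weight by its year:
  t   CF        PV=CF/(1+0.074)^t    t·PV
  1     1,750.00     1,629.4227     1,629.4227
  2     1,750.00     1,517.1534     3,034.3067
  3     1,750.00     1,412.6195     4,237.8586
  4    26,750.00    20,105.1196    80,420.4784
  Σ                 24,664.3152    89,322.0664
Price P = Σ PV = 24,664.3152.
Macaulay duration = Σ(t·PV) / P = 89,322.0664 / 24,664.3152 = 3.62151 years.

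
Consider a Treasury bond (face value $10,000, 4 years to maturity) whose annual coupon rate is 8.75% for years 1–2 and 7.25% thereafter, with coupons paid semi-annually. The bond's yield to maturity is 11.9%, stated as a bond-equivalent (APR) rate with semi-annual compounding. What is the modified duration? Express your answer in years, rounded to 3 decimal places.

3.239 years

Periodic yield y = 0.0595. First find Macaulay duration:
  t   CF        PV=CF/(1+0.0595)^t    t·PV
  1       437.50       412.9306       412.9306
  2       437.50       389.7410       779.4821
  3       437.50       367.8537     1,103.5612
  4       437.50       347.1956     1,388.7824
  5       362.50       271.5209     1,357.6043
  6       362.50       256.2726     1,537.6358
  7       362.50       241.8807     1,693.1652
  8    10,362.50     6,526.1470    52,209.1764
  Σ                  8,813.5423    60,482.3380
P = 8,813.5423; Macaulay duration = 60,482.3380 / 8,813.5423 = 6.86243 half-year periods = 3.43122 years.
Modified duration = D_Mac / (1 + y) = 3.43122 / 1.0595 = 3.23852 years.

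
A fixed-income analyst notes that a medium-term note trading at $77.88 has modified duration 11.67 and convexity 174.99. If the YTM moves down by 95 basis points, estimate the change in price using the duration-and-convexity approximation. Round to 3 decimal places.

+$9.249

Duration effect: -D_mod·Δy = -11.67 × (-0.0095) = +0.110865
Convexity effect: ½·C·(Δy)² = 0.5 × 174.99 × (-0.0095)² = +0.00789642375
ΔP/P ≈ +0.110865 + 0.00789642375 = +0.11876142375
ΔP ≈ 77.88 × (+0.11876142375) = +9.24913968165.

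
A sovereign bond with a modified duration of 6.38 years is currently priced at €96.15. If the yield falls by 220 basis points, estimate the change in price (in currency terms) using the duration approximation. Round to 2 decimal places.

+€13.50

Duration approximation: ΔP/P ≈ -D_mod · Δy = -6.38 × (-0.022) = +0.140360.
ΔP ≈ 96.15 × (+0.140360) = +13.495614.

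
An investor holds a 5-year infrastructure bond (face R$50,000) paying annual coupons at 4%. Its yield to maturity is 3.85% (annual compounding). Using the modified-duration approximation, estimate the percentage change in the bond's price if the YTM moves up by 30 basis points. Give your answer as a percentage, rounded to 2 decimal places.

-1.34%

Periodic yield y = 0.0385. Modified duration first:
  t   CF        PV=CF/(1+0.0385)^t    t·PV
  1     2,000.00     1,925.8546     1,925.8546
  2     2,000.00     1,854.4580     3,708.9159
  3     2,000.00     1,785.7082     5,357.1246
  4     2,000.00     1,719.5072     6,878.0287
  5    52,000.00    43,049.7704   215,248.8519
  Σ                 50,335.2983   233,118.7757
P = 50,335.2983; D_Mac = 4.63132 yrs; D_mod = 4.63132/(1+0.0385) = 4.45962 yrs.
ΔP/P ≈ -D_mod · Δy = -4.45962 × (+0.003) = -0.013379 = -1.3379%.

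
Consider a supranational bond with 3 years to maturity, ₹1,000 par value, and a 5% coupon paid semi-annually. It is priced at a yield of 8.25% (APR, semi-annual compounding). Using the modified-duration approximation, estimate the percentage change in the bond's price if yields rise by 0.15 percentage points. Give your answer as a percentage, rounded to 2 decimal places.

-0.41%

Periodic yield y = 0.04125. Modified duration first:
  t   CF        PV=CF/(1+0.04125)^t    t·PV
  1        25.00        24.0096        24.0096
  2        25.00        23.0584        46.1169
  3        25.00        22.1450        66.4349
  4        25.00        21.2677        85.0707
  5        25.00        20.4251       102.1257
  6     1,025.00       804.2550     4,825.5301
  Σ                    915.1608     5,149.2878
P = 915.1608; D_Mac = 5.62665 half-year periods = 2.81332 yrs; D_mod = 2.81332/(1+0.04125) = 2.70187 yrs.
ΔP/P ≈ -D_mod · Δy = -2.70187 × (+0.0015) = -0.004053 = -0.4053%.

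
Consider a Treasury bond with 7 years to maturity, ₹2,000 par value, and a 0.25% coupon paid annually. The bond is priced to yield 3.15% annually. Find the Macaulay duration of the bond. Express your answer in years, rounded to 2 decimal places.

Periodic yield y = 0.0315. Discount each cash flow and weight by its year:
  t   CF        PV=CF/(1+0.0315)^t    t·PV
  1         5.00         4.8473         4.8473
  2         5.00         4.6993         9.3986
  3         5.00         4.5558        13.6673
  4         5.00         4.4167        17.6666
  5         5.00         4.2818        21.4089
  6         5.00         4.1510        24.9061
  7     2,005.00     1,613.7258    11,296.0808
  Σ                  1,640.6776    11,387.9756
Price P = Σ PV = 1,640.6776.
Macaulay duration = Σ(t·PV) / P = 11,387.9756 / 1,640.6776 = 6.94102 years.

6.94 years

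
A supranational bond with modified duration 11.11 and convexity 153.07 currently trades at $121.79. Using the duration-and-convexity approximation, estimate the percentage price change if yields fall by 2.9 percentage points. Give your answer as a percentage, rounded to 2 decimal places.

Duration effect: -D_mod·Δy = -11.11 × (-0.029) = +0.322190
Convexity effect: ½·C·(Δy)² = 0.5 × 153.07 × (-0.029)² = +0.064365935
ΔP/P ≈ +0.322190 + 0.064365935 = +0.386555935
= +38.6555935%.

+38.66%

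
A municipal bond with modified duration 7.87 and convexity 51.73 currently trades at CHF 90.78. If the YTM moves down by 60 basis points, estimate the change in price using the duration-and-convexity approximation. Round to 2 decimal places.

Duration effect: -D_mod·Δy = -7.87 × (-0.006) = +0.047220
Convexity effect: ½·C·(Δy)² = 0.5 × 51.73 × (-0.006)² = +0.00093114
ΔP/P ≈ +0.047220 + 0.00093114 = +0.04815114
ΔP ≈ 90.78 × (+0.04815114) = +4.3711604892.

+CHF 4.37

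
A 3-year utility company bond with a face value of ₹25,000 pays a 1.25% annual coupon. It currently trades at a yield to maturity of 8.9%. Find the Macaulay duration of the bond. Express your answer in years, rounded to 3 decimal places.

2.958 years

Periodic yield y = 0.089. Discount each cash flow and weight by its year:
  t   CF        PV=CF/(1+0.089)^t    t·PV
  1       312.50       286.9605       286.9605
  2       312.50       263.5083       527.0166
  3    25,312.50    19,599.7892    58,799.3677
  Σ                 20,150.2580    59,613.3448
Price P = Σ PV = 20,150.2580.
Macaulay duration = Σ(t·PV) / P = 59,613.3448 / 20,150.2580 = 2.95844 years.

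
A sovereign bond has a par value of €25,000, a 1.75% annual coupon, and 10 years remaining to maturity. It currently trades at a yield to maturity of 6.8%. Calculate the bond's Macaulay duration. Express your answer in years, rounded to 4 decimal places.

Periodic yield y = 0.068. Discount each cash flow and weight by its year:
  t   CF        PV=CF/(1+0.068)^t    t·PV
  1       437.50       409.6442       409.6442
  2       437.50       383.5620       767.1240
  3       437.50       359.1404     1,077.4213
  4       437.50       336.2738     1,345.0952
  5       437.50       314.8631     1,574.3156
  6       437.50       294.8157     1,768.8939
  7       437.50       276.0446     1,932.3123
  8       437.50       258.4687     2,067.7500
  9       437.50       242.0119     2,178.1074
  10   25,437.50    13,175.3421   131,753.4207
  Σ                 16,050.1666   144,874.0847
Price P = Σ PV = 16,050.1666.
Macaulay duration = Σ(t·PV) / P = 144,874.0847 / 16,050.1666 = 9.02633 years.

9.0263 years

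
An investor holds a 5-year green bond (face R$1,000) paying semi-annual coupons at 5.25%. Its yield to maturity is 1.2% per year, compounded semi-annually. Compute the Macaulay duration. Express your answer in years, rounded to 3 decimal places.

4.517 years

Periodic yield y = 0.006. Discount each cash flow and weight by its period:
  t   CF        PV=CF/(1+0.006)^t    t·PV
  1        26.25        26.0934        26.0934
  2        26.25        25.9378        51.8756
  3        26.25        25.7831        77.3493
  4        26.25        25.6293       102.5174
  5        26.25        25.4765       127.3824
  6        26.25        25.3245       151.9472
  7        26.25        25.1735       176.2144
  8        26.25        25.0234       200.1868
  9        26.25        24.8741       223.8670
  10    1,026.25       966.6591     9,666.5914
  Σ                  1,195.9748    10,804.0250
Price P = Σ PV = 1,195.9748.
Macaulay duration = Σ(t·PV) / P = 10,804.0250 / 1,195.9748 = 9.03366 half-year periods.
In years: 9.03366 / 2 = 4.51683 years.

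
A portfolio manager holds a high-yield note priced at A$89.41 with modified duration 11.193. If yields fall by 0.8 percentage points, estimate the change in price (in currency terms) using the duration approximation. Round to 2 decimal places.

+A$8.01

Duration approximation: ΔP/P ≈ -D_mod · Δy = -11.193 × (-0.008) = +0.089544.
ΔP ≈ 89.41 × (+0.089544) = +8.00612904.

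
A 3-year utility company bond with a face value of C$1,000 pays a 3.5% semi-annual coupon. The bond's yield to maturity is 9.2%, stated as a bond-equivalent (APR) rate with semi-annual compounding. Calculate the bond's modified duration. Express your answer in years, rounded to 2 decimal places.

Periodic yield y = 0.046. First find Macaulay duration:
  t   CF        PV=CF/(1+0.046)^t    t·PV
  1        17.50        16.7304        16.7304
  2        17.50        15.9946        31.9893
  3        17.50        15.2913        45.8738
  4        17.50        14.6188        58.4751
  5        17.50        13.9759        69.8795
  6     1,017.50       776.8628     4,661.1766
  Σ                    853.4738     4,884.1247
P = 853.4738; Macaulay duration = 4,884.1247 / 853.4738 = 5.72264 half-year periods = 2.86132 years.
Modified duration = D_Mac / (1 + y) = 2.86132 / 1.046 = 2.73549 years.

2.74 years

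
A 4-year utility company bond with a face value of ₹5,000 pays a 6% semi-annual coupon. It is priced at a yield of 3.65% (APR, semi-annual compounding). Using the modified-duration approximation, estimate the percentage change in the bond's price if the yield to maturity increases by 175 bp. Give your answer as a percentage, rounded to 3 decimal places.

Periodic yield y = 0.01825. Modified duration first:
  t   CF        PV=CF/(1+0.01825)^t    t·PV
  1       150.00       147.3116       147.3116
  2       150.00       144.6713       289.3426
  3       150.00       142.0784       426.2351
  4       150.00       139.5319       558.1277
  5       150.00       137.0311       685.1555
  6       150.00       134.5751       807.4507
  7       150.00       132.1631       925.1419
  8     5,150.00     4,456.2739    35,650.1914
  Σ                  5,433.6365    39,488.9566
P = 5,433.6365; D_Mac = 7.26750 half-year periods = 3.63375 yrs; D_mod = 3.63375/(1+0.01825) = 3.56862 yrs.
ΔP/P ≈ -D_mod · Δy = -3.56862 × (+0.0175) = -0.062451 = -6.2451%.

-6.245%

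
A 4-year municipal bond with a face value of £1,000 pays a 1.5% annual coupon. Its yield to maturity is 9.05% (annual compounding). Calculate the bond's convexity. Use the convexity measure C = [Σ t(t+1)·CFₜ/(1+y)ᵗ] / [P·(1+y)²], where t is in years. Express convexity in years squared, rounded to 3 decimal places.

16.243

With y = 0.0905:
  t   CF        PV=CF/(1+0.0905)^t    t·PV        t(t+1)·PV
  1        15.00        13.7552        13.7552          27.5103
  2        15.00        12.6136        25.2273          75.6818
  3        15.00        11.5668        34.7005         138.8019
  4     1,015.00       717.7337     2,870.9350      14,354.6748
  Σ                    755.6694     2,944.6179      14,596.6688
P = 755.6694.
Convexity = Σ t(t+1)·PV / [P·(1+y)²] = 14,596.6688 / (755.6694 × 1.189190) = 16.24316.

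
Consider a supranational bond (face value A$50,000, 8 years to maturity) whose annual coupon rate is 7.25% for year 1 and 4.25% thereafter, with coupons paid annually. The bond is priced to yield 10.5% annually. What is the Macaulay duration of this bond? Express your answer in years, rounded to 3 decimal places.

6.450 years

Periodic yield y = 0.105. Discount each cash flow and weight by its year:
  t   CF        PV=CF/(1+0.105)^t    t·PV
  1     3,625.00     3,280.5430     3,280.5430
  2     2,125.00     1,740.3411     3,480.6822
  3     2,125.00     1,574.9693     4,724.9080
  4     2,125.00     1,425.3116     5,701.2464
  5     2,125.00     1,289.8748     6,449.3738
  6     2,125.00     1,167.3075     7,003.8448
  7     2,125.00     1,056.3869     7,394.7080
  8    52,125.00    23,450.2698   187,602.1584
  Σ                 34,985.0039   225,637.4647
Price P = Σ PV = 34,985.0039.
Macaulay duration = Σ(t·PV) / P = 225,637.4647 / 34,985.0039 = 6.44955 years.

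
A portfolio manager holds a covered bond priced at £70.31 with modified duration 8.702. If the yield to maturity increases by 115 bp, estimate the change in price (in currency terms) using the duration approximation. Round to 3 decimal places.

Duration approximation: ΔP/P ≈ -D_mod · Δy = -8.702 × (+0.0115) = -0.100073.
ΔP ≈ 70.31 × (-0.100073) = -7.03613263.

-£7.036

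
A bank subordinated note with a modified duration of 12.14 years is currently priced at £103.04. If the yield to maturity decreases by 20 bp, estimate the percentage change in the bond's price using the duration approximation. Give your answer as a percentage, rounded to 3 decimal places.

+2.428%

Duration approximation: ΔP/P ≈ -D_mod · Δy = -12.14 × (-0.002) = +0.024280.
As a percentage: +2.4280%.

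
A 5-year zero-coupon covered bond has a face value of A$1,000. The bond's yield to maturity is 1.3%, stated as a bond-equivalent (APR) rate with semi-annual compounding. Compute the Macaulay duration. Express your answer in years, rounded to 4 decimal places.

A zero-coupon bond has a single cash flow at maturity, so its Macaulay duration equals its maturity: 5 years.
(Equivalently: 10 semi-annual periods ÷ 2 = 5 years.)

5.0000 years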